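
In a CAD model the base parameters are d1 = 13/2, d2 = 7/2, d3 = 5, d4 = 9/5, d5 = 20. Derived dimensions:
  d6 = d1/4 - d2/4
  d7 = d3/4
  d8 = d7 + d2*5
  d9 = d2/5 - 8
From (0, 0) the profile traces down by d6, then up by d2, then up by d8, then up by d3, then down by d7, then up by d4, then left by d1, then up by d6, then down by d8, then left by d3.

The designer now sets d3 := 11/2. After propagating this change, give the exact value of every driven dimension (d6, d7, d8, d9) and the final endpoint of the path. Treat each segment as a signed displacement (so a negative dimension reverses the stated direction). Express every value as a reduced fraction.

Apply edit: d3 := 11/2
  d6 = d1/4 - d2/4 = 3/4
  d7 = d3/4 = 11/8
  d8 = d7 + d2*5 = 151/8
  d9 = d2/5 - 8 = -73/10
Walk from origin (0, 0):
  seg 1: down by d6 = 3/4 → (0, -3/4)
  seg 2: up by d2 = 7/2 → (0, 11/4)
  seg 3: up by d8 = 151/8 → (0, 173/8)
  seg 4: up by d3 = 11/2 → (0, 217/8)
  seg 5: down by d7 = 11/8 → (0, 103/4)
  seg 6: up by d4 = 9/5 → (0, 551/20)
  seg 7: left by d1 = 13/2 → (-13/2, 551/20)
  seg 8: up by d6 = 3/4 → (-13/2, 283/10)
  seg 9: down by d8 = 151/8 → (-13/2, 377/40)
  seg 10: left by d3 = 11/2 → (-12, 377/40)

d6 = 3/4
d7 = 11/8
d8 = 151/8
d9 = -73/10
endpoint = (-12, 377/40)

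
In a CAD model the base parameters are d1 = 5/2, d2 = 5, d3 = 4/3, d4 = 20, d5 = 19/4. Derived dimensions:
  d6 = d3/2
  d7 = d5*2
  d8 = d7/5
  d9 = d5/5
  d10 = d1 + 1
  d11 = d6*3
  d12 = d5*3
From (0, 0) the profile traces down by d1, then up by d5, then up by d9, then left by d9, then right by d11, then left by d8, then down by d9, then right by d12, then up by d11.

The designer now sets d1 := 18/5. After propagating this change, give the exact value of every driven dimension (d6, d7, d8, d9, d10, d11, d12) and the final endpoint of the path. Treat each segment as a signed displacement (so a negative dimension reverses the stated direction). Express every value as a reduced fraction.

Apply edit: d1 := 18/5
  d6 = d3/2 = 2/3
  d7 = d5*2 = 19/2
  d8 = d7/5 = 19/10
  d9 = d5/5 = 19/20
  d10 = d1 + 1 = 23/5
  d11 = d6*3 = 2
  d12 = d5*3 = 57/4
Walk from origin (0, 0):
  seg 1: down by d1 = 18/5 → (0, -18/5)
  seg 2: up by d5 = 19/4 → (0, 23/20)
  seg 3: up by d9 = 19/20 → (0, 21/10)
  seg 4: left by d9 = 19/20 → (-19/20, 21/10)
  seg 5: right by d11 = 2 → (21/20, 21/10)
  seg 6: left by d8 = 19/10 → (-17/20, 21/10)
  seg 7: down by d9 = 19/20 → (-17/20, 23/20)
  seg 8: right by d12 = 57/4 → (67/5, 23/20)
  seg 9: up by d11 = 2 → (67/5, 63/20)

d6 = 2/3
d7 = 19/2
d8 = 19/10
d9 = 19/20
d10 = 23/5
d11 = 2
d12 = 57/4
endpoint = (67/5, 63/20)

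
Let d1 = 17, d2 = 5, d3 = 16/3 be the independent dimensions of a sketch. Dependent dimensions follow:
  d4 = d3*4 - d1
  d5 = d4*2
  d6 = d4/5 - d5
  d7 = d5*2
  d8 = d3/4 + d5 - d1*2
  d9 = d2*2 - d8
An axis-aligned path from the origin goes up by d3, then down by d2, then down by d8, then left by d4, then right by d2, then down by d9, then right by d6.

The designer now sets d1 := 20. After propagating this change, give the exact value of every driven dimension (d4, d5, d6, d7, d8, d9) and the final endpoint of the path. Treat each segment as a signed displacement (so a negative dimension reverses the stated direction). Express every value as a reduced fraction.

Apply edit: d1 := 20
  d4 = d3*4 - d1 = 4/3
  d5 = d4*2 = 8/3
  d6 = d4/5 - d5 = -12/5
  d7 = d5*2 = 16/3
  d8 = d3/4 + d5 - d1*2 = -36
  d9 = d2*2 - d8 = 46
Walk from origin (0, 0):
  seg 1: up by d3 = 16/3 → (0, 16/3)
  seg 2: down by d2 = 5 → (0, 1/3)
  seg 3: down by d8 = -36 → (0, 109/3)
  seg 4: left by d4 = 4/3 → (-4/3, 109/3)
  seg 5: right by d2 = 5 → (11/3, 109/3)
  seg 6: down by d9 = 46 → (11/3, -29/3)
  seg 7: right by d6 = -12/5 → (19/15, -29/3)

d4 = 4/3
d5 = 8/3
d6 = -12/5
d7 = 16/3
d8 = -36
d9 = 46
endpoint = (19/15, -29/3)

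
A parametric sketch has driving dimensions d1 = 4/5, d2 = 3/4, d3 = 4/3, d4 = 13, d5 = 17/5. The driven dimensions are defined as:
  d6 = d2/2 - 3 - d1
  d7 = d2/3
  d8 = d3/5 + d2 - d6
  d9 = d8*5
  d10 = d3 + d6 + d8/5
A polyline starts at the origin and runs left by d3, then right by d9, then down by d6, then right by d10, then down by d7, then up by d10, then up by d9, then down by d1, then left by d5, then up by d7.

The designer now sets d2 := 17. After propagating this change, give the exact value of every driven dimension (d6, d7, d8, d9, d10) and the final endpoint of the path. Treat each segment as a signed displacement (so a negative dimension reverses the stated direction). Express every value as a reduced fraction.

d6 = 47/10
d7 = 17/3
d8 = 377/30
d9 = 377/6
d10 = 641/75
endpoint = (9997/150, 1647/25)

Apply edit: d2 := 17
  d6 = d2/2 - 3 - d1 = 47/10
  d7 = d2/3 = 17/3
  d8 = d3/5 + d2 - d6 = 377/30
  d9 = d8*5 = 377/6
  d10 = d3 + d6 + d8/5 = 641/75
Walk from origin (0, 0):
  seg 1: left by d3 = 4/3 → (-4/3, 0)
  seg 2: right by d9 = 377/6 → (123/2, 0)
  seg 3: down by d6 = 47/10 → (123/2, -47/10)
  seg 4: right by d10 = 641/75 → (10507/150, -47/10)
  seg 5: down by d7 = 17/3 → (10507/150, -311/30)
  seg 6: up by d10 = 641/75 → (10507/150, -91/50)
  seg 7: up by d9 = 377/6 → (10507/150, 4576/75)
  seg 8: down by d1 = 4/5 → (10507/150, 4516/75)
  seg 9: left by d5 = 17/5 → (9997/150, 4516/75)
  seg 10: up by d7 = 17/3 → (9997/150, 1647/25)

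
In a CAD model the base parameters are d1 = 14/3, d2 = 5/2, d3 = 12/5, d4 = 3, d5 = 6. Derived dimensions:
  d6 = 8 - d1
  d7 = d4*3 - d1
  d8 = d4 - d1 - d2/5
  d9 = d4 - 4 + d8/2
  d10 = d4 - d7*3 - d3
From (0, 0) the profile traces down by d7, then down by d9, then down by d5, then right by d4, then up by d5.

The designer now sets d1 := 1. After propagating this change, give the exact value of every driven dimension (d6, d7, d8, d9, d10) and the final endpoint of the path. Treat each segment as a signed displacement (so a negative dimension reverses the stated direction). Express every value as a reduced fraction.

d6 = 7
d7 = 8
d8 = 3/2
d9 = -1/4
d10 = -117/5
endpoint = (3, -31/4)

Apply edit: d1 := 1
  d6 = 8 - d1 = 7
  d7 = d4*3 - d1 = 8
  d8 = d4 - d1 - d2/5 = 3/2
  d9 = d4 - 4 + d8/2 = -1/4
  d10 = d4 - d7*3 - d3 = -117/5
Walk from origin (0, 0):
  seg 1: down by d7 = 8 → (0, -8)
  seg 2: down by d9 = -1/4 → (0, -31/4)
  seg 3: down by d5 = 6 → (0, -55/4)
  seg 4: right by d4 = 3 → (3, -55/4)
  seg 5: up by d5 = 6 → (3, -31/4)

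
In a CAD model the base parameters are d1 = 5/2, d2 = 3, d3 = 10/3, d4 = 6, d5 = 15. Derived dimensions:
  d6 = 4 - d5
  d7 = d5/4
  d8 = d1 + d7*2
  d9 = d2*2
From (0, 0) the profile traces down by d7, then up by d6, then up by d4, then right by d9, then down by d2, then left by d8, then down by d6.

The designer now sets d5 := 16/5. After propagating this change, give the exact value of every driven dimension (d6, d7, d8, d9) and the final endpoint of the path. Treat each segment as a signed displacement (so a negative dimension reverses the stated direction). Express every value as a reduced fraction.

d6 = 4/5
d7 = 4/5
d8 = 41/10
d9 = 6
endpoint = (19/10, 11/5)

Apply edit: d5 := 16/5
  d6 = 4 - d5 = 4/5
  d7 = d5/4 = 4/5
  d8 = d1 + d7*2 = 41/10
  d9 = d2*2 = 6
Walk from origin (0, 0):
  seg 1: down by d7 = 4/5 → (0, -4/5)
  seg 2: up by d6 = 4/5 → (0, 0)
  seg 3: up by d4 = 6 → (0, 6)
  seg 4: right by d9 = 6 → (6, 6)
  seg 5: down by d2 = 3 → (6, 3)
  seg 6: left by d8 = 41/10 → (19/10, 3)
  seg 7: down by d6 = 4/5 → (19/10, 11/5)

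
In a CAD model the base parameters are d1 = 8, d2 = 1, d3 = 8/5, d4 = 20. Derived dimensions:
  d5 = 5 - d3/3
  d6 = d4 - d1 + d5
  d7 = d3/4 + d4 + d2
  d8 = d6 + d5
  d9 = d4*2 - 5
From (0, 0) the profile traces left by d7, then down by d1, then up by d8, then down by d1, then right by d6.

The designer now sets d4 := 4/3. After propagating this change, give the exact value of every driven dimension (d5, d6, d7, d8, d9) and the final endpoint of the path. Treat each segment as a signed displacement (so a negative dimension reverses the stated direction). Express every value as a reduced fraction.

Apply edit: d4 := 4/3
  d5 = 5 - d3/3 = 67/15
  d6 = d4 - d1 + d5 = -11/5
  d7 = d3/4 + d4 + d2 = 41/15
  d8 = d6 + d5 = 34/15
  d9 = d4*2 - 5 = -7/3
Walk from origin (0, 0):
  seg 1: left by d7 = 41/15 → (-41/15, 0)
  seg 2: down by d1 = 8 → (-41/15, -8)
  seg 3: up by d8 = 34/15 → (-41/15, -86/15)
  seg 4: down by d1 = 8 → (-41/15, -206/15)
  seg 5: right by d6 = -11/5 → (-74/15, -206/15)

d5 = 67/15
d6 = -11/5
d7 = 41/15
d8 = 34/15
d9 = -7/3
endpoint = (-74/15, -206/15)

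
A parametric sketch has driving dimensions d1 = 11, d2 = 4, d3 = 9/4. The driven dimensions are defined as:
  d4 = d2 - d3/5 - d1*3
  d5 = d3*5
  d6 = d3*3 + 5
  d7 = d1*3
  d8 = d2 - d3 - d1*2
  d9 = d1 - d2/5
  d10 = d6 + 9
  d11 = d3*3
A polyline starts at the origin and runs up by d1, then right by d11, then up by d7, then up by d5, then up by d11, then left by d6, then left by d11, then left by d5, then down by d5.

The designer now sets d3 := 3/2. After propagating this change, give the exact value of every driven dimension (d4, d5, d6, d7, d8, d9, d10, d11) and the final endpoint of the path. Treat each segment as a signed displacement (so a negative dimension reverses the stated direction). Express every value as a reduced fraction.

Apply edit: d3 := 3/2
  d4 = d2 - d3/5 - d1*3 = -293/10
  d5 = d3*5 = 15/2
  d6 = d3*3 + 5 = 19/2
  d7 = d1*3 = 33
  d8 = d2 - d3 - d1*2 = -39/2
  d9 = d1 - d2/5 = 51/5
  d10 = d6 + 9 = 37/2
  d11 = d3*3 = 9/2
Walk from origin (0, 0):
  seg 1: up by d1 = 11 → (0, 11)
  seg 2: right by d11 = 9/2 → (9/2, 11)
  seg 3: up by d7 = 33 → (9/2, 44)
  seg 4: up by d5 = 15/2 → (9/2, 103/2)
  seg 5: up by d11 = 9/2 → (9/2, 56)
  seg 6: left by d6 = 19/2 → (-5, 56)
  seg 7: left by d11 = 9/2 → (-19/2, 56)
  seg 8: left by d5 = 15/2 → (-17, 56)
  seg 9: down by d5 = 15/2 → (-17, 97/2)

d4 = -293/10
d5 = 15/2
d6 = 19/2
d7 = 33
d8 = -39/2
d9 = 51/5
d10 = 37/2
d11 = 9/2
endpoint = (-17, 97/2)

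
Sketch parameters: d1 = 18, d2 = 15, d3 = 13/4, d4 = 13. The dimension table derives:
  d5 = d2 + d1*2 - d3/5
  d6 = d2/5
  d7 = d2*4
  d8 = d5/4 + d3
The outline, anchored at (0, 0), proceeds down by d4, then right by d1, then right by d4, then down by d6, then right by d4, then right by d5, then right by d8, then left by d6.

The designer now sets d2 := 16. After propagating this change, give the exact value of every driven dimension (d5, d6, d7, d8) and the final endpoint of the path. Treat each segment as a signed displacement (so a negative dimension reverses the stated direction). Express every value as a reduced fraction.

d5 = 1027/20
d6 = 16/5
d7 = 64
d8 = 1287/80
endpoint = (8659/80, -81/5)

Apply edit: d2 := 16
  d5 = d2 + d1*2 - d3/5 = 1027/20
  d6 = d2/5 = 16/5
  d7 = d2*4 = 64
  d8 = d5/4 + d3 = 1287/80
Walk from origin (0, 0):
  seg 1: down by d4 = 13 → (0, -13)
  seg 2: right by d1 = 18 → (18, -13)
  seg 3: right by d4 = 13 → (31, -13)
  seg 4: down by d6 = 16/5 → (31, -81/5)
  seg 5: right by d4 = 13 → (44, -81/5)
  seg 6: right by d5 = 1027/20 → (1907/20, -81/5)
  seg 7: right by d8 = 1287/80 → (1783/16, -81/5)
  seg 8: left by d6 = 16/5 → (8659/80, -81/5)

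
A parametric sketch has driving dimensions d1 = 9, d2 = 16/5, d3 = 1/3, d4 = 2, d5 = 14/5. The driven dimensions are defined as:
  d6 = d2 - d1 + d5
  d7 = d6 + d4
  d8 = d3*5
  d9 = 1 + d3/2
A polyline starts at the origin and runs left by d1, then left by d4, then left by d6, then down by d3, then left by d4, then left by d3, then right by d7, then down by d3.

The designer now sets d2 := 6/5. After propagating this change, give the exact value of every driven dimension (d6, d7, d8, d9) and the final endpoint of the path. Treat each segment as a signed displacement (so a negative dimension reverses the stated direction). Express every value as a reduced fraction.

Apply edit: d2 := 6/5
  d6 = d2 - d1 + d5 = -5
  d7 = d6 + d4 = -3
  d8 = d3*5 = 5/3
  d9 = 1 + d3/2 = 7/6
Walk from origin (0, 0):
  seg 1: left by d1 = 9 → (-9, 0)
  seg 2: left by d4 = 2 → (-11, 0)
  seg 3: left by d6 = -5 → (-6, 0)
  seg 4: down by d3 = 1/3 → (-6, -1/3)
  seg 5: left by d4 = 2 → (-8, -1/3)
  seg 6: left by d3 = 1/3 → (-25/3, -1/3)
  seg 7: right by d7 = -3 → (-34/3, -1/3)
  seg 8: down by d3 = 1/3 → (-34/3, -2/3)

d6 = -5
d7 = -3
d8 = 5/3
d9 = 7/6
endpoint = (-34/3, -2/3)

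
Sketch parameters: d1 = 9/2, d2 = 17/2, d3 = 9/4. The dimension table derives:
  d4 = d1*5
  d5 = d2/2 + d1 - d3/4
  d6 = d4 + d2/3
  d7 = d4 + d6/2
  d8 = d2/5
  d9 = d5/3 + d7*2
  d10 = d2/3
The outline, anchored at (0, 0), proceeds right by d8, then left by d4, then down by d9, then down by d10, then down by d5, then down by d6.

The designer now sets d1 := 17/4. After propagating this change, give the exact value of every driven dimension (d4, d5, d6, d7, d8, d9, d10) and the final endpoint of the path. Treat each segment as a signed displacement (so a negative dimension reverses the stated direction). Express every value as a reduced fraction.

d4 = 85/4
d5 = 127/16
d6 = 289/12
d7 = 799/24
d8 = 17/10
d9 = 3323/48
d10 = 17/6
endpoint = (-391/20, -1249/12)

Apply edit: d1 := 17/4
  d4 = d1*5 = 85/4
  d5 = d2/2 + d1 - d3/4 = 127/16
  d6 = d4 + d2/3 = 289/12
  d7 = d4 + d6/2 = 799/24
  d8 = d2/5 = 17/10
  d9 = d5/3 + d7*2 = 3323/48
  d10 = d2/3 = 17/6
Walk from origin (0, 0):
  seg 1: right by d8 = 17/10 → (17/10, 0)
  seg 2: left by d4 = 85/4 → (-391/20, 0)
  seg 3: down by d9 = 3323/48 → (-391/20, -3323/48)
  seg 4: down by d10 = 17/6 → (-391/20, -1153/16)
  seg 5: down by d5 = 127/16 → (-391/20, -80)
  seg 6: down by d6 = 289/12 → (-391/20, -1249/12)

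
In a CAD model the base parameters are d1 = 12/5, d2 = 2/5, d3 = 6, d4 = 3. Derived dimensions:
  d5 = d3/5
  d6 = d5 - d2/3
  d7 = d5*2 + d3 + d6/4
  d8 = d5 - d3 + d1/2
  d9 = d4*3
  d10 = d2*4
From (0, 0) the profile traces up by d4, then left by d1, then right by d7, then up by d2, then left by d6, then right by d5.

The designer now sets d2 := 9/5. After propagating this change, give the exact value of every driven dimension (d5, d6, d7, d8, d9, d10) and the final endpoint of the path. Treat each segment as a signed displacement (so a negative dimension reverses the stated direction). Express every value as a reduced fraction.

d5 = 6/5
d6 = 3/5
d7 = 171/20
d8 = -18/5
d9 = 9
d10 = 36/5
endpoint = (27/4, 24/5)

Apply edit: d2 := 9/5
  d5 = d3/5 = 6/5
  d6 = d5 - d2/3 = 3/5
  d7 = d5*2 + d3 + d6/4 = 171/20
  d8 = d5 - d3 + d1/2 = -18/5
  d9 = d4*3 = 9
  d10 = d2*4 = 36/5
Walk from origin (0, 0):
  seg 1: up by d4 = 3 → (0, 3)
  seg 2: left by d1 = 12/5 → (-12/5, 3)
  seg 3: right by d7 = 171/20 → (123/20, 3)
  seg 4: up by d2 = 9/5 → (123/20, 24/5)
  seg 5: left by d6 = 3/5 → (111/20, 24/5)
  seg 6: right by d5 = 6/5 → (27/4, 24/5)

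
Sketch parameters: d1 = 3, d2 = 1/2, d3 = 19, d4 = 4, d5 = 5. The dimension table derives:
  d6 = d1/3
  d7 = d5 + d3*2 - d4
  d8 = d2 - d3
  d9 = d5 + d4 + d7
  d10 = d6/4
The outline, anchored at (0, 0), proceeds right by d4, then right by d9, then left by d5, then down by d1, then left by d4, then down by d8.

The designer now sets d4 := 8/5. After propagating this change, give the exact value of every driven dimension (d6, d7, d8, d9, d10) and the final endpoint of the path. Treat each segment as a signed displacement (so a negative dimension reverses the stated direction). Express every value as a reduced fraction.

Apply edit: d4 := 8/5
  d6 = d1/3 = 1
  d7 = d5 + d3*2 - d4 = 207/5
  d8 = d2 - d3 = -37/2
  d9 = d5 + d4 + d7 = 48
  d10 = d6/4 = 1/4
Walk from origin (0, 0):
  seg 1: right by d4 = 8/5 → (8/5, 0)
  seg 2: right by d9 = 48 → (248/5, 0)
  seg 3: left by d5 = 5 → (223/5, 0)
  seg 4: down by d1 = 3 → (223/5, -3)
  seg 5: left by d4 = 8/5 → (43, -3)
  seg 6: down by d8 = -37/2 → (43, 31/2)

d6 = 1
d7 = 207/5
d8 = -37/2
d9 = 48
d10 = 1/4
endpoint = (43, 31/2)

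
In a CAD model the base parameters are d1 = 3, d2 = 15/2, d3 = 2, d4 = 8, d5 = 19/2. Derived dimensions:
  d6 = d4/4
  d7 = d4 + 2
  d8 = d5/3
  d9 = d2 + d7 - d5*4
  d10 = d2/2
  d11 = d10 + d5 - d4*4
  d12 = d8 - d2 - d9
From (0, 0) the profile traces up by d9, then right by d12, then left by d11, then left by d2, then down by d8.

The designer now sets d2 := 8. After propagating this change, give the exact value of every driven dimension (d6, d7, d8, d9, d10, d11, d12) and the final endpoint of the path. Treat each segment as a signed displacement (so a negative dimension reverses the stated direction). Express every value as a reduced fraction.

d6 = 2
d7 = 10
d8 = 19/6
d9 = -20
d10 = 4
d11 = -37/2
d12 = 91/6
endpoint = (77/3, -139/6)

Apply edit: d2 := 8
  d6 = d4/4 = 2
  d7 = d4 + 2 = 10
  d8 = d5/3 = 19/6
  d9 = d2 + d7 - d5*4 = -20
  d10 = d2/2 = 4
  d11 = d10 + d5 - d4*4 = -37/2
  d12 = d8 - d2 - d9 = 91/6
Walk from origin (0, 0):
  seg 1: up by d9 = -20 → (0, -20)
  seg 2: right by d12 = 91/6 → (91/6, -20)
  seg 3: left by d11 = -37/2 → (101/3, -20)
  seg 4: left by d2 = 8 → (77/3, -20)
  seg 5: down by d8 = 19/6 → (77/3, -139/6)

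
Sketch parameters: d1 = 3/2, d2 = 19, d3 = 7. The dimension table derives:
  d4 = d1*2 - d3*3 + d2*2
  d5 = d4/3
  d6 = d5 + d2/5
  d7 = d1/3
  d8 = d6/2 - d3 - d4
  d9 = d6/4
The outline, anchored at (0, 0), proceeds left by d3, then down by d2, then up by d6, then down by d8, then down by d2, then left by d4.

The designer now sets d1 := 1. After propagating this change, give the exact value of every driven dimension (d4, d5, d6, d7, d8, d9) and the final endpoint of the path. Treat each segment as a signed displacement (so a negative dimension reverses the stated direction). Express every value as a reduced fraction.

Apply edit: d1 := 1
  d4 = d1*2 - d3*3 + d2*2 = 19
  d5 = d4/3 = 19/3
  d6 = d5 + d2/5 = 152/15
  d7 = d1/3 = 1/3
  d8 = d6/2 - d3 - d4 = -314/15
  d9 = d6/4 = 38/15
Walk from origin (0, 0):
  seg 1: left by d3 = 7 → (-7, 0)
  seg 2: down by d2 = 19 → (-7, -19)
  seg 3: up by d6 = 152/15 → (-7, -133/15)
  seg 4: down by d8 = -314/15 → (-7, 181/15)
  seg 5: down by d2 = 19 → (-7, -104/15)
  seg 6: left by d4 = 19 → (-26, -104/15)

d4 = 19
d5 = 19/3
d6 = 152/15
d7 = 1/3
d8 = -314/15
d9 = 38/15
endpoint = (-26, -104/15)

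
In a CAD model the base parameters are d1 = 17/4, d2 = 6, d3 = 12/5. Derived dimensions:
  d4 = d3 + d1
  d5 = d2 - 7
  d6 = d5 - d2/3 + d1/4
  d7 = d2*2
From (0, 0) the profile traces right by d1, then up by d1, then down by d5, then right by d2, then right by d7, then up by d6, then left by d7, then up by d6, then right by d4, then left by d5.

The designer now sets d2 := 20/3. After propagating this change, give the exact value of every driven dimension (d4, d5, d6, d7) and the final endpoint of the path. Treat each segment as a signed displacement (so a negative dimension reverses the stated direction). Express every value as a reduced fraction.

d4 = 133/20
d5 = -1/3
d6 = -215/144
d7 = 40/3
endpoint = (179/10, 115/72)

Apply edit: d2 := 20/3
  d4 = d3 + d1 = 133/20
  d5 = d2 - 7 = -1/3
  d6 = d5 - d2/3 + d1/4 = -215/144
  d7 = d2*2 = 40/3
Walk from origin (0, 0):
  seg 1: right by d1 = 17/4 → (17/4, 0)
  seg 2: up by d1 = 17/4 → (17/4, 17/4)
  seg 3: down by d5 = -1/3 → (17/4, 55/12)
  seg 4: right by d2 = 20/3 → (131/12, 55/12)
  seg 5: right by d7 = 40/3 → (97/4, 55/12)
  seg 6: up by d6 = -215/144 → (97/4, 445/144)
  seg 7: left by d7 = 40/3 → (131/12, 445/144)
  seg 8: up by d6 = -215/144 → (131/12, 115/72)
  seg 9: right by d4 = 133/20 → (527/30, 115/72)
  seg 10: left by d5 = -1/3 → (179/10, 115/72)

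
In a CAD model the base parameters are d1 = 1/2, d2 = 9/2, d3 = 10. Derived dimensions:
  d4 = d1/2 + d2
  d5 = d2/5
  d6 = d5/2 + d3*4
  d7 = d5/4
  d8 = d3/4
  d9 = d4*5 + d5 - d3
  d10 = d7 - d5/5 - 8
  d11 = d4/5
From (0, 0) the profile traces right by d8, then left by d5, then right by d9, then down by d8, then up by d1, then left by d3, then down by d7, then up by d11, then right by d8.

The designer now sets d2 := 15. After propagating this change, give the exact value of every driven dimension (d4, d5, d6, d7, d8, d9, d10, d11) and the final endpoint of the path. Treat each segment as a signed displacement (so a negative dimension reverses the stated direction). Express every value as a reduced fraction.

Apply edit: d2 := 15
  d4 = d1/2 + d2 = 61/4
  d5 = d2/5 = 3
  d6 = d5/2 + d3*4 = 83/2
  d7 = d5/4 = 3/4
  d8 = d3/4 = 5/2
  d9 = d4*5 + d5 - d3 = 277/4
  d10 = d7 - d5/5 - 8 = -157/20
  d11 = d4/5 = 61/20
Walk from origin (0, 0):
  seg 1: right by d8 = 5/2 → (5/2, 0)
  seg 2: left by d5 = 3 → (-1/2, 0)
  seg 3: right by d9 = 277/4 → (275/4, 0)
  seg 4: down by d8 = 5/2 → (275/4, -5/2)
  seg 5: up by d1 = 1/2 → (275/4, -2)
  seg 6: left by d3 = 10 → (235/4, -2)
  seg 7: down by d7 = 3/4 → (235/4, -11/4)
  seg 8: up by d11 = 61/20 → (235/4, 3/10)
  seg 9: right by d8 = 5/2 → (245/4, 3/10)

d4 = 61/4
d5 = 3
d6 = 83/2
d7 = 3/4
d8 = 5/2
d9 = 277/4
d10 = -157/20
d11 = 61/20
endpoint = (245/4, 3/10)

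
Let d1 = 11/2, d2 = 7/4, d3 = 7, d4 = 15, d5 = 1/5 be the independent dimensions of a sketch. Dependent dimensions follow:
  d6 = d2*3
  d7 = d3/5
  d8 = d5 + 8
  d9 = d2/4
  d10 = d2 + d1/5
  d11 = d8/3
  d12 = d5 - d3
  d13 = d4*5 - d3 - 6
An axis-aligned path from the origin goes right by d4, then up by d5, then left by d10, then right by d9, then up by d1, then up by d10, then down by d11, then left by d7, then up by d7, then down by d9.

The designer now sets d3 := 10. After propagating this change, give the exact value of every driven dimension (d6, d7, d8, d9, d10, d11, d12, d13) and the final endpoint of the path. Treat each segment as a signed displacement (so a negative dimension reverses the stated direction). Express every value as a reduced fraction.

Apply edit: d3 := 10
  d6 = d2*3 = 21/4
  d7 = d3/5 = 2
  d8 = d5 + 8 = 41/5
  d9 = d2/4 = 7/16
  d10 = d2 + d1/5 = 57/20
  d11 = d8/3 = 41/15
  d12 = d5 - d3 = -49/5
  d13 = d4*5 - d3 - 6 = 59
Walk from origin (0, 0):
  seg 1: right by d4 = 15 → (15, 0)
  seg 2: up by d5 = 1/5 → (15, 1/5)
  seg 3: left by d10 = 57/20 → (243/20, 1/5)
  seg 4: right by d9 = 7/16 → (1007/80, 1/5)
  seg 5: up by d1 = 11/2 → (1007/80, 57/10)
  seg 6: up by d10 = 57/20 → (1007/80, 171/20)
  seg 7: down by d11 = 41/15 → (1007/80, 349/60)
  seg 8: left by d7 = 2 → (847/80, 349/60)
  seg 9: up by d7 = 2 → (847/80, 469/60)
  seg 10: down by d9 = 7/16 → (847/80, 1771/240)

d6 = 21/4
d7 = 2
d8 = 41/5
d9 = 7/16
d10 = 57/20
d11 = 41/15
d12 = -49/5
d13 = 59
endpoint = (847/80, 1771/240)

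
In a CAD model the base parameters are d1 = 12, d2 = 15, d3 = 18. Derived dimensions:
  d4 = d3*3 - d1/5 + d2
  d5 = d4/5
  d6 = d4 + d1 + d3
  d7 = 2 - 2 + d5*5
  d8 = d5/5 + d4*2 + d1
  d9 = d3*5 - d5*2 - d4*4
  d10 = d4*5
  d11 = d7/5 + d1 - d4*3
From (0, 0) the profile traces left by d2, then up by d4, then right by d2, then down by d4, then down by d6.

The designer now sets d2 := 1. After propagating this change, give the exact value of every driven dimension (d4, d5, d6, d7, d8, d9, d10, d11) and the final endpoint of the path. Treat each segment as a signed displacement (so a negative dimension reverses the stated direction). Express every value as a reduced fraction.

d4 = 263/5
d5 = 263/25
d6 = 413/5
d7 = 263/5
d8 = 14913/125
d9 = -3536/25
d10 = 263
d11 = -3382/25
endpoint = (0, -413/5)

Apply edit: d2 := 1
  d4 = d3*3 - d1/5 + d2 = 263/5
  d5 = d4/5 = 263/25
  d6 = d4 + d1 + d3 = 413/5
  d7 = 2 - 2 + d5*5 = 263/5
  d8 = d5/5 + d4*2 + d1 = 14913/125
  d9 = d3*5 - d5*2 - d4*4 = -3536/25
  d10 = d4*5 = 263
  d11 = d7/5 + d1 - d4*3 = -3382/25
Walk from origin (0, 0):
  seg 1: left by d2 = 1 → (-1, 0)
  seg 2: up by d4 = 263/5 → (-1, 263/5)
  seg 3: right by d2 = 1 → (0, 263/5)
  seg 4: down by d4 = 263/5 → (0, 0)
  seg 5: down by d6 = 413/5 → (0, -413/5)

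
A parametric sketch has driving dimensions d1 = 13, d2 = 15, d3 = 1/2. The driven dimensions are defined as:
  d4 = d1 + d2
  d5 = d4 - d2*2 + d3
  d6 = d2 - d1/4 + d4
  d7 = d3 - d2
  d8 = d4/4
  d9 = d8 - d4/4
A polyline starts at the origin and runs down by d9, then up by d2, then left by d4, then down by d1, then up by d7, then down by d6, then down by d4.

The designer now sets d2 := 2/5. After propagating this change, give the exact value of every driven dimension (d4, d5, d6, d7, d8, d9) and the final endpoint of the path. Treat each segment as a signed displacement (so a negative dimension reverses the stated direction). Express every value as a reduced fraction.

d4 = 67/5
d5 = 131/10
d6 = 211/20
d7 = 1/10
d8 = 67/20
d9 = 0
endpoint = (-67/5, -729/20)

Apply edit: d2 := 2/5
  d4 = d1 + d2 = 67/5
  d5 = d4 - d2*2 + d3 = 131/10
  d6 = d2 - d1/4 + d4 = 211/20
  d7 = d3 - d2 = 1/10
  d8 = d4/4 = 67/20
  d9 = d8 - d4/4 = 0
Walk from origin (0, 0):
  seg 1: down by d9 = 0 → (0, 0)
  seg 2: up by d2 = 2/5 → (0, 2/5)
  seg 3: left by d4 = 67/5 → (-67/5, 2/5)
  seg 4: down by d1 = 13 → (-67/5, -63/5)
  seg 5: up by d7 = 1/10 → (-67/5, -25/2)
  seg 6: down by d6 = 211/20 → (-67/5, -461/20)
  seg 7: down by d4 = 67/5 → (-67/5, -729/20)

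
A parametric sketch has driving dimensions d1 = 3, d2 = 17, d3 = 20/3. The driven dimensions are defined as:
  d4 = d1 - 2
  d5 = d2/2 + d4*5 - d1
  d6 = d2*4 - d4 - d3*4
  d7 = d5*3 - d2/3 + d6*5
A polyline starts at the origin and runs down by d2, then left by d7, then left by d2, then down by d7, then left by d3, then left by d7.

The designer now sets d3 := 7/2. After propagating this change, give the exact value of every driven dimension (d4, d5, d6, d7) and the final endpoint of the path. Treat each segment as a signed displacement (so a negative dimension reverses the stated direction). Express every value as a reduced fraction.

d4 = 1
d5 = 21/2
d6 = 53
d7 = 1745/6
endpoint = (-3613/6, -1847/6)

Apply edit: d3 := 7/2
  d4 = d1 - 2 = 1
  d5 = d2/2 + d4*5 - d1 = 21/2
  d6 = d2*4 - d4 - d3*4 = 53
  d7 = d5*3 - d2/3 + d6*5 = 1745/6
Walk from origin (0, 0):
  seg 1: down by d2 = 17 → (0, -17)
  seg 2: left by d7 = 1745/6 → (-1745/6, -17)
  seg 3: left by d2 = 17 → (-1847/6, -17)
  seg 4: down by d7 = 1745/6 → (-1847/6, -1847/6)
  seg 5: left by d3 = 7/2 → (-934/3, -1847/6)
  seg 6: left by d7 = 1745/6 → (-3613/6, -1847/6)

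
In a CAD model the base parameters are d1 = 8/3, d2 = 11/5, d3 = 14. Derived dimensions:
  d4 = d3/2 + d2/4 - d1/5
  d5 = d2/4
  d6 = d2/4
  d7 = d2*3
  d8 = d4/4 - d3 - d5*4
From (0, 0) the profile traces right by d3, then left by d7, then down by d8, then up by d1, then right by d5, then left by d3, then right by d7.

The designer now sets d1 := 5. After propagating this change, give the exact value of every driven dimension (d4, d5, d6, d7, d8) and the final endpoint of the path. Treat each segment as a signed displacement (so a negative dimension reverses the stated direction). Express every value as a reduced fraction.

Apply edit: d1 := 5
  d4 = d3/2 + d2/4 - d1/5 = 131/20
  d5 = d2/4 = 11/20
  d6 = d2/4 = 11/20
  d7 = d2*3 = 33/5
  d8 = d4/4 - d3 - d5*4 = -233/16
Walk from origin (0, 0):
  seg 1: right by d3 = 14 → (14, 0)
  seg 2: left by d7 = 33/5 → (37/5, 0)
  seg 3: down by d8 = -233/16 → (37/5, 233/16)
  seg 4: up by d1 = 5 → (37/5, 313/16)
  seg 5: right by d5 = 11/20 → (159/20, 313/16)
  seg 6: left by d3 = 14 → (-121/20, 313/16)
  seg 7: right by d7 = 33/5 → (11/20, 313/16)

d4 = 131/20
d5 = 11/20
d6 = 11/20
d7 = 33/5
d8 = -233/16
endpoint = (11/20, 313/16)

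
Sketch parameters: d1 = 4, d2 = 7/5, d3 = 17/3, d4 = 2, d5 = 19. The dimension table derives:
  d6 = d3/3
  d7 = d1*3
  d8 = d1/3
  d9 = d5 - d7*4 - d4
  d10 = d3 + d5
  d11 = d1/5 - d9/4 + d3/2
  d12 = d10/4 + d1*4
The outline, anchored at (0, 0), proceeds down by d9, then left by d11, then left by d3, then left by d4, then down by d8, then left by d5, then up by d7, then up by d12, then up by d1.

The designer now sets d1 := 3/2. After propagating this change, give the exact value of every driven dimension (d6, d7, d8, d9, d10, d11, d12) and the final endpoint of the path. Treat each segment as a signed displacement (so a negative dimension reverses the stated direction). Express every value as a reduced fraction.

d6 = 17/9
d7 = 9/2
d8 = 1/2
d9 = -1
d10 = 74/3
d11 = 203/60
d12 = 73/6
endpoint = (-601/20, 56/3)

Apply edit: d1 := 3/2
  d6 = d3/3 = 17/9
  d7 = d1*3 = 9/2
  d8 = d1/3 = 1/2
  d9 = d5 - d7*4 - d4 = -1
  d10 = d3 + d5 = 74/3
  d11 = d1/5 - d9/4 + d3/2 = 203/60
  d12 = d10/4 + d1*4 = 73/6
Walk from origin (0, 0):
  seg 1: down by d9 = -1 → (0, 1)
  seg 2: left by d11 = 203/60 → (-203/60, 1)
  seg 3: left by d3 = 17/3 → (-181/20, 1)
  seg 4: left by d4 = 2 → (-221/20, 1)
  seg 5: down by d8 = 1/2 → (-221/20, 1/2)
  seg 6: left by d5 = 19 → (-601/20, 1/2)
  seg 7: up by d7 = 9/2 → (-601/20, 5)
  seg 8: up by d12 = 73/6 → (-601/20, 103/6)
  seg 9: up by d1 = 3/2 → (-601/20, 56/3)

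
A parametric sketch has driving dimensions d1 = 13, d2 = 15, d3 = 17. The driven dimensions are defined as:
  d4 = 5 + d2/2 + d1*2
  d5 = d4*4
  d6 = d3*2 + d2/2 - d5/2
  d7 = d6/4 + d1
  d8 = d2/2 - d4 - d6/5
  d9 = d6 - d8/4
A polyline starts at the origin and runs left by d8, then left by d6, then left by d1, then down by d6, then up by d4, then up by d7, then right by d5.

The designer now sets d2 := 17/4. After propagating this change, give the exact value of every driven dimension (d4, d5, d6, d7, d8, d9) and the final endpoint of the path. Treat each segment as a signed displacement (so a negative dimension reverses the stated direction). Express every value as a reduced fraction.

d4 = 265/8
d5 = 265/2
d6 = -241/8
d7 = 175/32
d8 = -999/40
d9 = -3821/160
endpoint = (873/5, 2199/32)

Apply edit: d2 := 17/4
  d4 = 5 + d2/2 + d1*2 = 265/8
  d5 = d4*4 = 265/2
  d6 = d3*2 + d2/2 - d5/2 = -241/8
  d7 = d6/4 + d1 = 175/32
  d8 = d2/2 - d4 - d6/5 = -999/40
  d9 = d6 - d8/4 = -3821/160
Walk from origin (0, 0):
  seg 1: left by d8 = -999/40 → (999/40, 0)
  seg 2: left by d6 = -241/8 → (551/10, 0)
  seg 3: left by d1 = 13 → (421/10, 0)
  seg 4: down by d6 = -241/8 → (421/10, 241/8)
  seg 5: up by d4 = 265/8 → (421/10, 253/4)
  seg 6: up by d7 = 175/32 → (421/10, 2199/32)
  seg 7: right by d5 = 265/2 → (873/5, 2199/32)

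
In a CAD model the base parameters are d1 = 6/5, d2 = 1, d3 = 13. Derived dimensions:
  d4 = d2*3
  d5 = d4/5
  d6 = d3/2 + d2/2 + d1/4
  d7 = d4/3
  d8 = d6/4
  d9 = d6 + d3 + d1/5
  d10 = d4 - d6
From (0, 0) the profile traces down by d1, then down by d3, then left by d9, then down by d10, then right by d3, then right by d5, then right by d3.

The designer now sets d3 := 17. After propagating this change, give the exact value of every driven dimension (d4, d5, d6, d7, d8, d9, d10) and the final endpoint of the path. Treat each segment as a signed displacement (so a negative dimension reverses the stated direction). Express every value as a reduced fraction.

d4 = 3
d5 = 3/5
d6 = 93/10
d7 = 1
d8 = 93/40
d9 = 1327/50
d10 = -63/10
endpoint = (403/50, -119/10)

Apply edit: d3 := 17
  d4 = d2*3 = 3
  d5 = d4/5 = 3/5
  d6 = d3/2 + d2/2 + d1/4 = 93/10
  d7 = d4/3 = 1
  d8 = d6/4 = 93/40
  d9 = d6 + d3 + d1/5 = 1327/50
  d10 = d4 - d6 = -63/10
Walk from origin (0, 0):
  seg 1: down by d1 = 6/5 → (0, -6/5)
  seg 2: down by d3 = 17 → (0, -91/5)
  seg 3: left by d9 = 1327/50 → (-1327/50, -91/5)
  seg 4: down by d10 = -63/10 → (-1327/50, -119/10)
  seg 5: right by d3 = 17 → (-477/50, -119/10)
  seg 6: right by d5 = 3/5 → (-447/50, -119/10)
  seg 7: right by d3 = 17 → (403/50, -119/10)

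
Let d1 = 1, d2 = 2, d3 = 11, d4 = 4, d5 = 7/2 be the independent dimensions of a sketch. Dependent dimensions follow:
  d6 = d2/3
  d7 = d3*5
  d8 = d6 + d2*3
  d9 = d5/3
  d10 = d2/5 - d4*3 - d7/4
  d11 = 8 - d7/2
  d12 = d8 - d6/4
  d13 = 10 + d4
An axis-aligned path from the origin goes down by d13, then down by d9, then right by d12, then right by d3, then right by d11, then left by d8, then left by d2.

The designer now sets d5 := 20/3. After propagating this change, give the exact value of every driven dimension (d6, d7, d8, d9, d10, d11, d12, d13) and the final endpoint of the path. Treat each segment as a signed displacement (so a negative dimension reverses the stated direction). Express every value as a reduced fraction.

d6 = 2/3
d7 = 55
d8 = 20/3
d9 = 20/9
d10 = -507/20
d11 = -39/2
d12 = 13/2
d13 = 14
endpoint = (-32/3, -146/9)

Apply edit: d5 := 20/3
  d6 = d2/3 = 2/3
  d7 = d3*5 = 55
  d8 = d6 + d2*3 = 20/3
  d9 = d5/3 = 20/9
  d10 = d2/5 - d4*3 - d7/4 = -507/20
  d11 = 8 - d7/2 = -39/2
  d12 = d8 - d6/4 = 13/2
  d13 = 10 + d4 = 14
Walk from origin (0, 0):
  seg 1: down by d13 = 14 → (0, -14)
  seg 2: down by d9 = 20/9 → (0, -146/9)
  seg 3: right by d12 = 13/2 → (13/2, -146/9)
  seg 4: right by d3 = 11 → (35/2, -146/9)
  seg 5: right by d11 = -39/2 → (-2, -146/9)
  seg 6: left by d8 = 20/3 → (-26/3, -146/9)
  seg 7: left by d2 = 2 → (-32/3, -146/9)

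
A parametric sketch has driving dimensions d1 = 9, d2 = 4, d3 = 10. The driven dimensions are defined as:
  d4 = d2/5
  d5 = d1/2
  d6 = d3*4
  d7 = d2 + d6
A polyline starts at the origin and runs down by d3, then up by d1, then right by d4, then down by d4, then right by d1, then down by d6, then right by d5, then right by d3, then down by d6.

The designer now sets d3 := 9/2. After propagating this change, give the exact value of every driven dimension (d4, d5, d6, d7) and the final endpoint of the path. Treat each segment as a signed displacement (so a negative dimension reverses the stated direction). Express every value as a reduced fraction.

Apply edit: d3 := 9/2
  d4 = d2/5 = 4/5
  d5 = d1/2 = 9/2
  d6 = d3*4 = 18
  d7 = d2 + d6 = 22
Walk from origin (0, 0):
  seg 1: down by d3 = 9/2 → (0, -9/2)
  seg 2: up by d1 = 9 → (0, 9/2)
  seg 3: right by d4 = 4/5 → (4/5, 9/2)
  seg 4: down by d4 = 4/5 → (4/5, 37/10)
  seg 5: right by d1 = 9 → (49/5, 37/10)
  seg 6: down by d6 = 18 → (49/5, -143/10)
  seg 7: right by d5 = 9/2 → (143/10, -143/10)
  seg 8: right by d3 = 9/2 → (94/5, -143/10)
  seg 9: down by d6 = 18 → (94/5, -323/10)

d4 = 4/5
d5 = 9/2
d6 = 18
d7 = 22
endpoint = (94/5, -323/10)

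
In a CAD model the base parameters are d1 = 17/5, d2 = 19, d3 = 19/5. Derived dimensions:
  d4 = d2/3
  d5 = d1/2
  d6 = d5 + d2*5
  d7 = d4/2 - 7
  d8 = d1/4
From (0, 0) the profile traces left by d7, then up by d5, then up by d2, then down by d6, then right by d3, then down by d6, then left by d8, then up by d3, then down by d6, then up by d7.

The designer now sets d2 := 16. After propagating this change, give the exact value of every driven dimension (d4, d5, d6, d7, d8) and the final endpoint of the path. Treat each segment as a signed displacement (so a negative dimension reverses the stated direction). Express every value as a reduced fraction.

d4 = 16/3
d5 = 17/10
d6 = 817/10
d7 = -13/3
d8 = 17/20
endpoint = (437/60, -3419/15)

Apply edit: d2 := 16
  d4 = d2/3 = 16/3
  d5 = d1/2 = 17/10
  d6 = d5 + d2*5 = 817/10
  d7 = d4/2 - 7 = -13/3
  d8 = d1/4 = 17/20
Walk from origin (0, 0):
  seg 1: left by d7 = -13/3 → (13/3, 0)
  seg 2: up by d5 = 17/10 → (13/3, 17/10)
  seg 3: up by d2 = 16 → (13/3, 177/10)
  seg 4: down by d6 = 817/10 → (13/3, -64)
  seg 5: right by d3 = 19/5 → (122/15, -64)
  seg 6: down by d6 = 817/10 → (122/15, -1457/10)
  seg 7: left by d8 = 17/20 → (437/60, -1457/10)
  seg 8: up by d3 = 19/5 → (437/60, -1419/10)
  seg 9: down by d6 = 817/10 → (437/60, -1118/5)
  seg 10: up by d7 = -13/3 → (437/60, -3419/15)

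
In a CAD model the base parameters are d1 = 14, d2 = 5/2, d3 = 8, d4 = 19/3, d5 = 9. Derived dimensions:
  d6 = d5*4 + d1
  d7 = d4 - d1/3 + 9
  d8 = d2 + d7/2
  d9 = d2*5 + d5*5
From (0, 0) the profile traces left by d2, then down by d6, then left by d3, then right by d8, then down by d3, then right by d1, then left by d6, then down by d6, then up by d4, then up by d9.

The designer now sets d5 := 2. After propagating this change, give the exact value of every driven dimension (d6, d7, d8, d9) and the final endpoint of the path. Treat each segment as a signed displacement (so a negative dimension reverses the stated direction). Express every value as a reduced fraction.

Apply edit: d5 := 2
  d6 = d5*4 + d1 = 22
  d7 = d4 - d1/3 + 9 = 32/3
  d8 = d2 + d7/2 = 47/6
  d9 = d2*5 + d5*5 = 45/2
Walk from origin (0, 0):
  seg 1: left by d2 = 5/2 → (-5/2, 0)
  seg 2: down by d6 = 22 → (-5/2, -22)
  seg 3: left by d3 = 8 → (-21/2, -22)
  seg 4: right by d8 = 47/6 → (-8/3, -22)
  seg 5: down by d3 = 8 → (-8/3, -30)
  seg 6: right by d1 = 14 → (34/3, -30)
  seg 7: left by d6 = 22 → (-32/3, -30)
  seg 8: down by d6 = 22 → (-32/3, -52)
  seg 9: up by d4 = 19/3 → (-32/3, -137/3)
  seg 10: up by d9 = 45/2 → (-32/3, -139/6)

d6 = 22
d7 = 32/3
d8 = 47/6
d9 = 45/2
endpoint = (-32/3, -139/6)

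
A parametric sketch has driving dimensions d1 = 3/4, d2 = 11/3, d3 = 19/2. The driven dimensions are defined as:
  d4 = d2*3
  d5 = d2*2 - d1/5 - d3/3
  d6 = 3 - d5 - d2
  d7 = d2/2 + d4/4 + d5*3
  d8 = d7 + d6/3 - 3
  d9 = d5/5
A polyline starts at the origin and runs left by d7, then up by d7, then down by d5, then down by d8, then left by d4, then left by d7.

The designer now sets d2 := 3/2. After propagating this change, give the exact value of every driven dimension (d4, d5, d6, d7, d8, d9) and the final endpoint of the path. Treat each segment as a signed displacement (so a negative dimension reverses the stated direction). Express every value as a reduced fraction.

Apply edit: d2 := 3/2
  d4 = d2*3 = 9/2
  d5 = d2*2 - d1/5 - d3/3 = -19/60
  d6 = 3 - d5 - d2 = 109/60
  d7 = d2/2 + d4/4 + d5*3 = 37/40
  d8 = d7 + d6/3 - 3 = -529/360
  d9 = d5/5 = -19/300
Walk from origin (0, 0):
  seg 1: left by d7 = 37/40 → (-37/40, 0)
  seg 2: up by d7 = 37/40 → (-37/40, 37/40)
  seg 3: down by d5 = -19/60 → (-37/40, 149/120)
  seg 4: down by d8 = -529/360 → (-37/40, 122/45)
  seg 5: left by d4 = 9/2 → (-217/40, 122/45)
  seg 6: left by d7 = 37/40 → (-127/20, 122/45)

d4 = 9/2
d5 = -19/60
d6 = 109/60
d7 = 37/40
d8 = -529/360
d9 = -19/300
endpoint = (-127/20, 122/45)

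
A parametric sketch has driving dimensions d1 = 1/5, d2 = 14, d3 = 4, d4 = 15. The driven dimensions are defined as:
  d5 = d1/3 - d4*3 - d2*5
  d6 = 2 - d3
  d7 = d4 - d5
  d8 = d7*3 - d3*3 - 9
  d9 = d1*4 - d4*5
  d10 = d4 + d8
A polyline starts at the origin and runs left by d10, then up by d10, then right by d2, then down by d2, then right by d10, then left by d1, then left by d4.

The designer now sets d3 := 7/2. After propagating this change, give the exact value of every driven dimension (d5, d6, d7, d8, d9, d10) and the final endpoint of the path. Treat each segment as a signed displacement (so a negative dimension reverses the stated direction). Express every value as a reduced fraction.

d5 = -1724/15
d6 = -3/2
d7 = 1949/15
d8 = 3703/10
d9 = -371/5
d10 = 3853/10
endpoint = (-6/5, 3713/10)

Apply edit: d3 := 7/2
  d5 = d1/3 - d4*3 - d2*5 = -1724/15
  d6 = 2 - d3 = -3/2
  d7 = d4 - d5 = 1949/15
  d8 = d7*3 - d3*3 - 9 = 3703/10
  d9 = d1*4 - d4*5 = -371/5
  d10 = d4 + d8 = 3853/10
Walk from origin (0, 0):
  seg 1: left by d10 = 3853/10 → (-3853/10, 0)
  seg 2: up by d10 = 3853/10 → (-3853/10, 3853/10)
  seg 3: right by d2 = 14 → (-3713/10, 3853/10)
  seg 4: down by d2 = 14 → (-3713/10, 3713/10)
  seg 5: right by d10 = 3853/10 → (14, 3713/10)
  seg 6: left by d1 = 1/5 → (69/5, 3713/10)
  seg 7: left by d4 = 15 → (-6/5, 3713/10)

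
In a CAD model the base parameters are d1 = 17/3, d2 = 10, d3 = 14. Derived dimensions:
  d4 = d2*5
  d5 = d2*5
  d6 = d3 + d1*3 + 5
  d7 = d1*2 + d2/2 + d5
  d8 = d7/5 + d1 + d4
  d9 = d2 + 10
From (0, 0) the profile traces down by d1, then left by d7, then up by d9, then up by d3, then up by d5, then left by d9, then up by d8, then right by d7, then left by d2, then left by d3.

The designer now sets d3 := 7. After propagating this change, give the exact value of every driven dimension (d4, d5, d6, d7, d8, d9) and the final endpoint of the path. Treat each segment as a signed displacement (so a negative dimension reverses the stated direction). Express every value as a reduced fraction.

d4 = 50
d5 = 50
d6 = 29
d7 = 199/3
d8 = 1034/15
d9 = 20
endpoint = (-37, 2104/15)

Apply edit: d3 := 7
  d4 = d2*5 = 50
  d5 = d2*5 = 50
  d6 = d3 + d1*3 + 5 = 29
  d7 = d1*2 + d2/2 + d5 = 199/3
  d8 = d7/5 + d1 + d4 = 1034/15
  d9 = d2 + 10 = 20
Walk from origin (0, 0):
  seg 1: down by d1 = 17/3 → (0, -17/3)
  seg 2: left by d7 = 199/3 → (-199/3, -17/3)
  seg 3: up by d9 = 20 → (-199/3, 43/3)
  seg 4: up by d3 = 7 → (-199/3, 64/3)
  seg 5: up by d5 = 50 → (-199/3, 214/3)
  seg 6: left by d9 = 20 → (-259/3, 214/3)
  seg 7: up by d8 = 1034/15 → (-259/3, 2104/15)
  seg 8: right by d7 = 199/3 → (-20, 2104/15)
  seg 9: left by d2 = 10 → (-30, 2104/15)
  seg 10: left by d3 = 7 → (-37, 2104/15)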